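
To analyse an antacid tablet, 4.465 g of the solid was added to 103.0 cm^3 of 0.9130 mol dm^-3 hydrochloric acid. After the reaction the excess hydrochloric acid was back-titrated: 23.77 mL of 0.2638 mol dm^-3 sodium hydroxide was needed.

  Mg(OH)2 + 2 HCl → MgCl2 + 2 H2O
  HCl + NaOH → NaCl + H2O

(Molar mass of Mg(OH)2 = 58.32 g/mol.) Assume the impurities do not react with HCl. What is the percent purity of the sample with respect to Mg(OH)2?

57.32 %

n(HCl) added = 0.1030 × 0.9130 = 0.09404 mol
n(NaOH) used in back-titration = 0.02377 × 0.2638 = 6.271 × 10^-3 mol
n(HCl) left over = 6.271 × 10^-3 mol (1:1 ratio)
n(HCl) consumed by analyte = 0.09404 − 6.271 × 10^-3 = 0.08777 mol
From the 1:2 ratio, n(Mg(OH)2) = 1/2 × 0.08777 = 0.04388 mol
mass of Mg(OH)2 = 0.04388 × 58.32 = 2.559 g
% Mg(OH)2 = 2.559 / 4.465 × 100 = 57.32 %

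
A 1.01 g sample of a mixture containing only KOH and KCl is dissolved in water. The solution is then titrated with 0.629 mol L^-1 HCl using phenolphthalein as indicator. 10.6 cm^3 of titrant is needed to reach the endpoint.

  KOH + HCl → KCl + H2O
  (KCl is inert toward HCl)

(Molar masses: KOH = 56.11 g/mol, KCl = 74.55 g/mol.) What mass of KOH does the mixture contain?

n(HCl) = 0.0106 × 0.629 = 6.67 × 10^-3 mol
Let x = n(KOH), y = n(KCl).
Titrant: 1x = 6.67 × 10^-3;  mass: 56.11x + 74.55y = 1.01
Solving, x = 6.67 × 10^-3 mol, y = 8.53 × 10^-3 mol
mass of KOH = 6.67 × 10^-3 × 56.11 = 0.374 g

0.374 g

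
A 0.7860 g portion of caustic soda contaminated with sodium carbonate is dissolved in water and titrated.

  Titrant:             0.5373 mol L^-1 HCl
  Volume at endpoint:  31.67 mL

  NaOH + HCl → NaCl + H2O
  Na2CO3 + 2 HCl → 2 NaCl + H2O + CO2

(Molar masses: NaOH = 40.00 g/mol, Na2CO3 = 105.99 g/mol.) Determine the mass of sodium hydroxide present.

n(HCl) = 0.03167 × 0.5373 = 0.01702 mol
Let x = n(NaOH), y = n(Na2CO3).
Titrant: 1x + 2y = 0.01702;  mass: 40.00x + 105.99y = 0.7860
Solving, x = 8.909 × 10^-3 mol, y = 4.053 × 10^-3 mol
mass of NaOH = 8.909 × 10^-3 × 40.00 = 0.3564 g

0.3564 g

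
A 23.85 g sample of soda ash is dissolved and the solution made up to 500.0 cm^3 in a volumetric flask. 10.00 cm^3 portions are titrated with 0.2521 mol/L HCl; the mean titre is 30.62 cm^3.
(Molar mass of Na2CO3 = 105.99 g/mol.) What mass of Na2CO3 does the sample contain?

Na2CO3 + 2 HCl → 2 NaCl + H2O + CO2
n(HCl) per titration = 0.03062 × 0.2521 = 7.719 × 10^-3 mol
From the 1:2 ratio, n(Na2CO3) in each aliquot = 1/2 × 7.719 × 10^-3 = 3.860 × 10^-3 mol
n(Na2CO3) in the whole flask = 3.860 × 10^-3 × 500.0/10.00 = 0.1930 mol
mass of Na2CO3 = 0.1930 × 105.99 = 20.45 g

20.45 g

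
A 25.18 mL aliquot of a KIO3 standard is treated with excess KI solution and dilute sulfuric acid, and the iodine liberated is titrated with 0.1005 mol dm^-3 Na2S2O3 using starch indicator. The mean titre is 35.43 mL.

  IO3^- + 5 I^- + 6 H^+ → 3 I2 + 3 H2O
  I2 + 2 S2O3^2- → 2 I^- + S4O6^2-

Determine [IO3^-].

n(S2O3^2-) = 0.03543 × 0.1005 = 3.561 × 10^-3 mol
n(I2) = n(S2O3^2-)/2 = 1.780 × 10^-3 mol
From the 1:3 ratio, n(IO3^-) in the aliquot = 1/3 × 1.780 × 10^-3 = 5.935 × 10^-4 mol
[IO3^-] = 5.935 × 10^-4 / 0.02518 = 0.02357 mol/L

0.02357 mol/L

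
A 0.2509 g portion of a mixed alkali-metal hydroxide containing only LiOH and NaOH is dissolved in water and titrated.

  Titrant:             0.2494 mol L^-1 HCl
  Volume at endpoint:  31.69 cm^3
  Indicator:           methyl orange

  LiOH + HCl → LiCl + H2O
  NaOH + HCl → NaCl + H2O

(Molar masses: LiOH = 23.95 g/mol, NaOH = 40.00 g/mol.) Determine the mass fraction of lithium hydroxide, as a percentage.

n(HCl) = 0.03169 × 0.2494 = 7.903 × 10^-3 mol
Let x = n(LiOH), y = n(NaOH).
Titrant: 1x + 1y = 7.903 × 10^-3;  mass: 23.95x + 40.00y = 0.2509
Solving, x = 4.065 × 10^-3 mol, y = 3.839 × 10^-3 mol
mass of LiOH = 4.065 × 10^-3 × 23.95 = 0.09735 g
% LiOH = 0.09735 / 0.2509 × 100 = 38.80 %

38.80 %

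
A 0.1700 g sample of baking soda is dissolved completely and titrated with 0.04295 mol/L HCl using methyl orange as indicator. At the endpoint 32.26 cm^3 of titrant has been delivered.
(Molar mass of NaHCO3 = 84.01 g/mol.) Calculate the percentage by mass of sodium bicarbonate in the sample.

NaHCO3 + HCl → NaCl + H2O + CO2
n(HCl) = 0.03226 L × 0.04295 mol/L = 1.386 × 10^-3 mol
n(NaHCO3) = 1.386 × 10^-3 mol (1:1 ratio)
mass of NaHCO3 = 1.386 × 10^-3 × 84.01 g/mol = 0.1164 g
% NaHCO3 = 0.1164 / 0.1700 × 100 = 68.47 %

68.47 %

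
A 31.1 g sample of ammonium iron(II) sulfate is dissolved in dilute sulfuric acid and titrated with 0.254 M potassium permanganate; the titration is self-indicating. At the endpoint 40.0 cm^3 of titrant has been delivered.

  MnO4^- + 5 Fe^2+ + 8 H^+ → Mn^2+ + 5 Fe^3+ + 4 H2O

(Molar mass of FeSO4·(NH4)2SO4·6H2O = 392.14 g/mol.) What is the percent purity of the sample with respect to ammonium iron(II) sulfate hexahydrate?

64.1 %

n(KMnO4) = 0.0400 L × 0.254 mol/L = 0.0102 mol
From the 5:1 ratio, n(FeSO4·(NH4)2SO4·6H2O) = 5/1 × 0.0102 = 0.0508 mol
mass of FeSO4·(NH4)2SO4·6H2O = 0.0508 × 392.14 g/mol = 19.9 g
% FeSO4·(NH4)2SO4·6H2O = 19.9 / 31.1 × 100 = 64.1 %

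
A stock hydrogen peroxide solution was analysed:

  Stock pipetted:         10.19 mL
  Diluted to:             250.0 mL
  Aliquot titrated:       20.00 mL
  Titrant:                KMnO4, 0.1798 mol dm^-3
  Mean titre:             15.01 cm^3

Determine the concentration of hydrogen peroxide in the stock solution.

2 MnO4^- + 5 H2O2 + 6 H^+ → 2 Mn^2+ + 5 O2 + 8 H2O
n(KMnO4) = 0.01501 × 0.1798 = 2.699 × 10^-3 mol
From the 5:2 ratio, n(H2O2) in the aliquot = 5/2 × 2.699 × 10^-3 = 6.747 × 10^-3 mol
[H2O2]_dilute = 6.747 × 10^-3 / 0.02000 = 0.3373 mol/L
Dilution factor = 250.0 / 10.19 = 24.53
[H2O2]_stock = 0.3373 × 24.53 = 8.276 mol/L

8.276 mol/L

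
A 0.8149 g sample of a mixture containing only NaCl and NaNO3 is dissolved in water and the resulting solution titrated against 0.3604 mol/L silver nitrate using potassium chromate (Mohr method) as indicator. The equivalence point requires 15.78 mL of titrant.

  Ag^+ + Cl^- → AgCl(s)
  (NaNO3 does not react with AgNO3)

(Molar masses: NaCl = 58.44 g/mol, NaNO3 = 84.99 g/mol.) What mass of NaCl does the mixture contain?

n(AgNO3) = 0.01578 × 0.3604 = 5.687 × 10^-3 mol
Let x = n(NaCl), y = n(NaNO3).
Titrant: 1x = 5.687 × 10^-3;  mass: 58.44x + 84.99y = 0.8149
Solving, x = 5.687 × 10^-3 mol, y = 5.678 × 10^-3 mol
mass of NaCl = 5.687 × 10^-3 × 58.44 = 0.3324 g

0.3324 g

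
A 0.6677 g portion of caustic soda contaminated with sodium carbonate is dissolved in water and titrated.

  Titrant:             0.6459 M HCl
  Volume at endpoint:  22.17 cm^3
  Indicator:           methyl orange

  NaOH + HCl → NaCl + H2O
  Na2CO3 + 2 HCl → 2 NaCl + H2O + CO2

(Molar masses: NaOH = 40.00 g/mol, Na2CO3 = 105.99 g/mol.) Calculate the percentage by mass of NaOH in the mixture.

n(HCl) = 0.02217 × 0.6459 = 0.01432 mol
Let x = n(NaOH), y = n(Na2CO3).
Titrant: 1x + 2y = 0.01432;  mass: 40.00x + 105.99y = 0.6677
Solving, x = 7.016 × 10^-3 mol, y = 3.652 × 10^-3 mol
mass of NaOH = 7.016 × 10^-3 × 40.00 = 0.2806 g
% NaOH = 0.2806 / 0.6677 × 100 = 42.03 %

42.03 %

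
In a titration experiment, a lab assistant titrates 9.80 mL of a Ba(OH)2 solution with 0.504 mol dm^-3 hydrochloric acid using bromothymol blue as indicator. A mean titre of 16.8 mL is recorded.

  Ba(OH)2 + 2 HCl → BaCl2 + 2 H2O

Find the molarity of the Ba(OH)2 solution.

0.432 mol/L

n(HCl) = 0.0168 L × 0.504 mol/L = 8.47 × 10^-3 mol
From the 1:2 mole ratio, n(Ba(OH)2) = 1/2 × 8.47 × 10^-3 = 4.23 × 10^-3 mol
[Ba(OH)2] = 4.23 × 10^-3 mol / 0.00980 L = 0.432 mol/L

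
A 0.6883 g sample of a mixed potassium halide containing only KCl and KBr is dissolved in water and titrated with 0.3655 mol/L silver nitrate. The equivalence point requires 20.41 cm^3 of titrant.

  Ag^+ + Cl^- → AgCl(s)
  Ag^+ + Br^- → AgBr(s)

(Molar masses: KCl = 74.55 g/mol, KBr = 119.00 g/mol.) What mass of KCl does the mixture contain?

0.3345 g

n(AgNO3) = 0.02041 × 0.3655 = 7.460 × 10^-3 mol
Let x = n(KCl), y = n(KBr).
Titrant: 1x + 1y = 7.460 × 10^-3;  mass: 74.55x + 119.00y = 0.6883
Solving, x = 4.486 × 10^-3 mol, y = 2.973 × 10^-3 mol
mass of KCl = 4.486 × 10^-3 × 74.55 = 0.3345 g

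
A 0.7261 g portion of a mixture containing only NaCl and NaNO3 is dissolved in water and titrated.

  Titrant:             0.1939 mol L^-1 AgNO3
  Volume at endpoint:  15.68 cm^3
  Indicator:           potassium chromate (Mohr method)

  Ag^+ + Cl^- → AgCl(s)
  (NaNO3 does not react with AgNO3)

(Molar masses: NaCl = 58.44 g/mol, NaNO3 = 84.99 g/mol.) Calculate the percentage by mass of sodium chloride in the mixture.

24.47 %

n(AgNO3) = 0.01568 × 0.1939 = 3.040 × 10^-3 mol
Let x = n(NaCl), y = n(NaNO3).
Titrant: 1x = 3.040 × 10^-3;  mass: 58.44x + 84.99y = 0.7261
Solving, x = 3.040 × 10^-3 mol, y = 6.453 × 10^-3 mol
mass of NaCl = 3.040 × 10^-3 × 58.44 = 0.1777 g
% NaCl = 0.1777 / 0.7261 × 100 = 24.47 %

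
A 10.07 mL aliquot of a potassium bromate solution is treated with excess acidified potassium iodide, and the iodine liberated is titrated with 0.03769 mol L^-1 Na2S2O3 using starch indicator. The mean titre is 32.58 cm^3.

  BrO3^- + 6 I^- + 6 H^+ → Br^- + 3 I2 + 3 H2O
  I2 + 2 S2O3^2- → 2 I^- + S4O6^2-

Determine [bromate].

n(S2O3^2-) = 0.03258 × 0.03769 = 1.228 × 10^-3 mol
n(I2) = n(S2O3^2-)/2 = 6.140 × 10^-4 mol
From the 1:3 ratio, n(BrO3^-) in the aliquot = 1/3 × 6.140 × 10^-4 = 2.047 × 10^-4 mol
[BrO3^-] = 2.047 × 10^-4 / 0.01007 = 0.02032 mol/L

0.02032 mol/L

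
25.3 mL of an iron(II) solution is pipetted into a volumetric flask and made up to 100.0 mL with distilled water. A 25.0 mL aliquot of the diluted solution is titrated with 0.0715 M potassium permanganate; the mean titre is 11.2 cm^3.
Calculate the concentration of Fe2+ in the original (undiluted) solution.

0.633 M

MnO4^- + 5 Fe^2+ + 8 H^+ → Mn^2+ + 5 Fe^3+ + 4 H2O
n(KMnO4) = 0.0112 × 0.0715 = 8.01 × 10^-4 mol
From the 5:1 ratio, n(Fe2+) in the aliquot = 5/1 × 8.01 × 10^-4 = 4.00 × 10^-3 mol
[Fe2+]_dilute = 4.00 × 10^-3 / 0.0250 = 0.160 mol/L
Dilution factor = 100.0 / 25.3 = 3.953
[Fe2+]_stock = 0.160 × 3.953 = 0.633 mol/L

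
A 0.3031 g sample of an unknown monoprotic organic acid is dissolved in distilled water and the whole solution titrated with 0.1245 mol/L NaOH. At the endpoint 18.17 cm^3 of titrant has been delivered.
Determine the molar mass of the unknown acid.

134.0 g/mol

n(NaOH) = 0.01817 L × 0.1245 mol/L = 2.262 × 10^-3 mol
n(HA) = 2.262 × 10^-3 mol (1:1 ratio)
M = m / n = 0.3031 g / 2.262 × 10^-3 mol = 134.0 g/mol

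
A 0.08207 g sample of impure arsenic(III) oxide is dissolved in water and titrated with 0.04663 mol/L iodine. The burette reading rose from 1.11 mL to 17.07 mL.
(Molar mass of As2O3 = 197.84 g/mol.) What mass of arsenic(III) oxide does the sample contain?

0.07362 g

As2O3 + 2 I2 + 2 H2O → As2O5 + 4 HI
n(I2) = 0.01596 L × 0.04663 mol/L = 7.442 × 10^-4 mol
From the 1:2 ratio, n(As2O3) = 1/2 × 7.442 × 10^-4 = 3.721 × 10^-4 mol
mass of As2O3 = 3.721 × 10^-4 × 197.84 g/mol = 0.07362 g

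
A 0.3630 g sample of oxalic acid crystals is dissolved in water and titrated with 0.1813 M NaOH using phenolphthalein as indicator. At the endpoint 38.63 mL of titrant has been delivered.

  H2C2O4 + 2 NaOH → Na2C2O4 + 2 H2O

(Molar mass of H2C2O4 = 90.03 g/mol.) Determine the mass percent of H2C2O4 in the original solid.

n(NaOH) = 0.03863 L × 0.1813 mol/L = 7.004 × 10^-3 mol
From the 1:2 ratio, n(H2C2O4) = 1/2 × 7.004 × 10^-3 = 3.502 × 10^-3 mol
mass of H2C2O4 = 3.502 × 10^-3 × 90.03 g/mol = 0.3153 g
% H2C2O4 = 0.3153 / 0.3630 × 100 = 86.85 %

86.85 %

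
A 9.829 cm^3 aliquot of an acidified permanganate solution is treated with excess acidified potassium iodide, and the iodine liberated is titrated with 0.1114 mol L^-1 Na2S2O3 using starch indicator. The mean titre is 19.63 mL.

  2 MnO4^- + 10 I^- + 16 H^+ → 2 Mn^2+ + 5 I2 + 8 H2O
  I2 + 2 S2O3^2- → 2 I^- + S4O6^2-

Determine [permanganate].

n(S2O3^2-) = 0.01963 × 0.1114 = 2.187 × 10^-3 mol
n(I2) = n(S2O3^2-)/2 = 1.093 × 10^-3 mol
From the 2:5 ratio, n(MnO4^-) in the aliquot = 2/5 × 1.093 × 10^-3 = 4.374 × 10^-4 mol
[MnO4^-] = 4.374 × 10^-4 / 0.009829 = 0.04450 mol/L

0.04450 mol/L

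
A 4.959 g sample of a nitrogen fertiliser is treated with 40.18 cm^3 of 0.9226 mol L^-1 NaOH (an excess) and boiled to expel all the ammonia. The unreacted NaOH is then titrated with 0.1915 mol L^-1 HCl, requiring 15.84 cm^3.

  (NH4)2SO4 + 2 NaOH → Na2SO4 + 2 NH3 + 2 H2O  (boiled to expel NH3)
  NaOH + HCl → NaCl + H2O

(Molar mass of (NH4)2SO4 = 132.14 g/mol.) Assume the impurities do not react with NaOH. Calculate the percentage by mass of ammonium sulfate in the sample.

45.35 %

n(NaOH) added = 0.04018 × 0.9226 = 0.03707 mol
n(HCl) used in back-titration = 0.01584 × 0.1915 = 3.033 × 10^-3 mol
n(NaOH) left over = 3.033 × 10^-3 mol (1:1 ratio)
n(NaOH) consumed by analyte = 0.03707 − 3.033 × 10^-3 = 0.03404 mol
From the 1:2 ratio, n((NH4)2SO4) = 1/2 × 0.03404 = 0.01702 mol
mass of (NH4)2SO4 = 0.01702 × 132.14 = 2.249 g
% (NH4)2SO4 = 2.249 / 4.959 × 100 = 45.35 %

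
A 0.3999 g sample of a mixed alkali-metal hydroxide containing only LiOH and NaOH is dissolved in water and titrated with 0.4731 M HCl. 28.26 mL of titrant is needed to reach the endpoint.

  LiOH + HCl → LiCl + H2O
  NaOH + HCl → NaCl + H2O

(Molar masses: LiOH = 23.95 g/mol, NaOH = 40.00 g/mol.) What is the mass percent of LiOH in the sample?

50.33 %

n(HCl) = 0.02826 × 0.4731 = 0.01337 mol
Let x = n(LiOH), y = n(NaOH).
Titrant: 1x + 1y = 0.01337;  mass: 23.95x + 40.00y = 0.3999
Solving, x = 8.405 × 10^-3 mol, y = 4.965 × 10^-3 mol
mass of LiOH = 8.405 × 10^-3 × 23.95 = 0.2013 g
% LiOH = 0.2013 / 0.3999 × 100 = 50.33 %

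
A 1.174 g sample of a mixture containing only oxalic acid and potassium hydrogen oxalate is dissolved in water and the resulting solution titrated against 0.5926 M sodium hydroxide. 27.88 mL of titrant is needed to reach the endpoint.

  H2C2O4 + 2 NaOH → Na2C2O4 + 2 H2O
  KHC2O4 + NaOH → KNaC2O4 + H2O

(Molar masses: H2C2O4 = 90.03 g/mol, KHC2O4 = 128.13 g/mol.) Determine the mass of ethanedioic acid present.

0.5107 g

n(NaOH) = 0.02788 × 0.5926 = 0.01652 mol
Let x = n(H2C2O4), y = n(KHC2O4).
Titrant: 2x + 1y = 0.01652;  mass: 90.03x + 128.13y = 1.174
Solving, x = 5.672 × 10^-3 mol, y = 5.177 × 10^-3 mol
mass of H2C2O4 = 5.672 × 10^-3 × 90.03 = 0.5107 g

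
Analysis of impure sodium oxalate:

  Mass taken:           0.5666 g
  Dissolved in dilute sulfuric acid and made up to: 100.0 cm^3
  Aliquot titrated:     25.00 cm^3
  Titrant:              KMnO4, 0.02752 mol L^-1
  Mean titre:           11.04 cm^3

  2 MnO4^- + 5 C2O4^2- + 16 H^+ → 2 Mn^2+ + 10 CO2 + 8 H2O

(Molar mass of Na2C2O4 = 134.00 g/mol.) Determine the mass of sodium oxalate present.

0.4071 g

n(KMnO4) per titration = 0.01104 × 0.02752 = 3.038 × 10^-4 mol
From the 5:2 ratio, n(Na2C2O4) in each aliquot = 5/2 × 3.038 × 10^-4 = 7.596 × 10^-4 mol
n(Na2C2O4) in the whole flask = 7.596 × 10^-4 × 100.0/25.00 = 3.038 × 10^-3 mol
mass of Na2C2O4 = 3.038 × 10^-3 × 134.00 = 0.4071 g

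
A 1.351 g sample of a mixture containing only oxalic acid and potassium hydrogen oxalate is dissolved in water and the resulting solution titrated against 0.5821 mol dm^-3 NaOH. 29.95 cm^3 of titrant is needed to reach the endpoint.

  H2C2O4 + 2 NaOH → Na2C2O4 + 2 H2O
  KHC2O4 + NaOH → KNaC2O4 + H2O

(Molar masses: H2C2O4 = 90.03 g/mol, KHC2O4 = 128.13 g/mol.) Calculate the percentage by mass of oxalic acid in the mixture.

n(NaOH) = 0.02995 × 0.5821 = 0.01743 mol
Let x = n(H2C2O4), y = n(KHC2O4).
Titrant: 2x + 1y = 0.01743;  mass: 90.03x + 128.13y = 1.351
Solving, x = 5.311 × 10^-3 mol, y = 6.812 × 10^-3 mol
mass of H2C2O4 = 5.311 × 10^-3 × 90.03 = 0.4781 g
% H2C2O4 = 0.4781 / 1.351 × 100 = 35.39 %

35.39 %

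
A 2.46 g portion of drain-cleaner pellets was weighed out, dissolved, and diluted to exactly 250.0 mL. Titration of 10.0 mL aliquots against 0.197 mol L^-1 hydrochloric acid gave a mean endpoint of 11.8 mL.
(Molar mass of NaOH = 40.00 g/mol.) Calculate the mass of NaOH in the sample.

NaOH + HCl → NaCl + H2O
n(HCl) per titration = 0.0118 × 0.197 = 2.32 × 10^-3 mol
n(NaOH) in each aliquot = 2.32 × 10^-3 mol (1:1 ratio)
n(NaOH) in the whole flask = 2.32 × 10^-3 × 250.0/10.0 = 0.0581 mol
mass of NaOH = 0.0581 × 40.00 = 2.32 g

2.32 g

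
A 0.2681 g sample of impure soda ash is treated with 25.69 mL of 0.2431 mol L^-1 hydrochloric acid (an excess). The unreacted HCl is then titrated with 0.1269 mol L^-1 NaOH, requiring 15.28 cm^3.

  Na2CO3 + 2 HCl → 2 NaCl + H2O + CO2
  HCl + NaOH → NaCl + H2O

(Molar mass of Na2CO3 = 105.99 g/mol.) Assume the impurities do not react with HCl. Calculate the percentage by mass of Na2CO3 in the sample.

85.12 %

n(HCl) added = 0.02569 × 0.2431 = 6.245 × 10^-3 mol
n(NaOH) used in back-titration = 0.01528 × 0.1269 = 1.939 × 10^-3 mol
n(HCl) left over = 1.939 × 10^-3 mol (1:1 ratio)
n(HCl) consumed by analyte = 6.245 × 10^-3 − 1.939 × 10^-3 = 4.306 × 10^-3 mol
From the 1:2 ratio, n(Na2CO3) = 1/2 × 4.306 × 10^-3 = 2.153 × 10^-3 mol
mass of Na2CO3 = 2.153 × 10^-3 × 105.99 = 0.2282 g
% Na2CO3 = 0.2282 / 0.2681 × 100 = 85.12 %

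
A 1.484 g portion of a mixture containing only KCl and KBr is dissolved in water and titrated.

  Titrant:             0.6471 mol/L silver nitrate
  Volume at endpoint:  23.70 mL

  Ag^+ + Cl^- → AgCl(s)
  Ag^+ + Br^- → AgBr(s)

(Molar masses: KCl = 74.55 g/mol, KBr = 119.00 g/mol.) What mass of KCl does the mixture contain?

0.5719 g

n(AgNO3) = 0.02370 × 0.6471 = 0.01534 mol
Let x = n(KCl), y = n(KBr).
Titrant: 1x + 1y = 0.01534;  mass: 74.55x + 119.00y = 1.484
Solving, x = 7.672 × 10^-3 mol, y = 7.664 × 10^-3 mol
mass of KCl = 7.672 × 10^-3 × 74.55 = 0.5719 g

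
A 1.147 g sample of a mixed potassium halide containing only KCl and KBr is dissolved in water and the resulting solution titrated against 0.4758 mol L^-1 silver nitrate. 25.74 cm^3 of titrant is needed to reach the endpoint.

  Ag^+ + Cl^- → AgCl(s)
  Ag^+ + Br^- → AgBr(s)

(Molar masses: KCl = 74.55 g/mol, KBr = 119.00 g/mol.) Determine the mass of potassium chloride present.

n(AgNO3) = 0.02574 × 0.4758 = 0.01225 mol
Let x = n(KCl), y = n(KBr).
Titrant: 1x + 1y = 0.01225;  mass: 74.55x + 119.00y = 1.147
Solving, x = 6.983 × 10^-3 mol, y = 5.264 × 10^-3 mol
mass of KCl = 6.983 × 10^-3 × 74.55 = 0.5206 g

0.5206 g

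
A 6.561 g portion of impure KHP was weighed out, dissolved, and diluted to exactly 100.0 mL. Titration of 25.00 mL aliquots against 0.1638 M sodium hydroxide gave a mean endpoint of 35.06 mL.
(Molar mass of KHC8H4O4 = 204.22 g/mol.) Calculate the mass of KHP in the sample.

4.691 g

KHC8H4O4 + NaOH → KNaC8H4O4 + H2O
n(NaOH) per titration = 0.03506 × 0.1638 = 5.743 × 10^-3 mol
n(KHC8H4O4) in each aliquot = 5.743 × 10^-3 mol (1:1 ratio)
n(KHC8H4O4) in the whole flask = 5.743 × 10^-3 × 100.0/25.00 = 0.02297 mol
mass of KHC8H4O4 = 0.02297 × 204.22 = 4.691 g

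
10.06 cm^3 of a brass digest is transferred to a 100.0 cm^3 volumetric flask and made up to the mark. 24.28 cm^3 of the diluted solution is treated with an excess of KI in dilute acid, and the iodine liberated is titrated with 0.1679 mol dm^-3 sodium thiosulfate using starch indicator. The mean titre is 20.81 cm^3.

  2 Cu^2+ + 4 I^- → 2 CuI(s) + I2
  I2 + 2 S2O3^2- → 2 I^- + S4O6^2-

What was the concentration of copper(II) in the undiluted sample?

n(S2O3^2-) = 0.02081 × 0.1679 = 3.494 × 10^-3 mol
n(I2) = n(S2O3^2-)/2 = 1.747 × 10^-3 mol
From the 2:1 ratio, n(Cu2+) in the aliquot = 2/1 × 1.747 × 10^-3 = 3.494 × 10^-3 mol
[Cu2+]_dilute = 3.494 × 10^-3 / 0.02428 = 0.1439 mol/L
[Cu2+]_original = 0.1439 × 100.0/10.06 = 1.430 mol/L

1.430 mol/L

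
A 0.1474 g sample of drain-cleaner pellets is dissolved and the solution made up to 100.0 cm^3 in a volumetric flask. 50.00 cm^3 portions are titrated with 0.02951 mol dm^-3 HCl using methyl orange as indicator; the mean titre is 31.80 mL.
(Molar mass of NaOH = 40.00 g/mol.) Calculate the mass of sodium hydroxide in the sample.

NaOH + HCl → NaCl + H2O
n(HCl) per titration = 0.03180 × 0.02951 = 9.384 × 10^-4 mol
n(NaOH) in each aliquot = 9.384 × 10^-4 mol (1:1 ratio)
n(NaOH) in the whole flask = 9.384 × 10^-4 × 100.0/50.00 = 1.877 × 10^-3 mol
mass of NaOH = 1.877 × 10^-3 × 40.00 = 0.07507 g

0.07507 g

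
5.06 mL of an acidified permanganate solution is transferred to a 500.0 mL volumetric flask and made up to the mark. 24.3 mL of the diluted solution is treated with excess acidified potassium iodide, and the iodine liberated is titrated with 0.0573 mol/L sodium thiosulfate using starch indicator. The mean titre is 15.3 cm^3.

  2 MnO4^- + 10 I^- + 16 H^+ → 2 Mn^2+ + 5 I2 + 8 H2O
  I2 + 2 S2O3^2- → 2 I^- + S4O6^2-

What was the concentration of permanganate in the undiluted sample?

n(S2O3^2-) = 0.0153 × 0.0573 = 8.77 × 10^-4 mol
n(I2) = n(S2O3^2-)/2 = 4.38 × 10^-4 mol
From the 2:5 ratio, n(MnO4^-) in the aliquot = 2/5 × 4.38 × 10^-4 = 1.75 × 10^-4 mol
[MnO4^-]_dilute = 1.75 × 10^-4 / 0.0243 = 0.00722 mol/L
[MnO4^-]_original = 0.00722 × 500.0/5.06 = 0.713 mol/L

0.713 mol/L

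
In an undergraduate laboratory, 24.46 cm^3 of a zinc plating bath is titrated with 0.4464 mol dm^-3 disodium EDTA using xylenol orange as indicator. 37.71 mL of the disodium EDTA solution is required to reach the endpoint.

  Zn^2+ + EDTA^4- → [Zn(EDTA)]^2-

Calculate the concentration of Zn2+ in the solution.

0.6882 mol/L

n(EDTA) = 0.03771 L × 0.4464 mol/L = 0.01683 mol
n(Zn2+) = 0.01683 mol (1:1 mole ratio)
[Zn2+] = 0.01683 mol / 0.02446 L = 0.6882 mol/L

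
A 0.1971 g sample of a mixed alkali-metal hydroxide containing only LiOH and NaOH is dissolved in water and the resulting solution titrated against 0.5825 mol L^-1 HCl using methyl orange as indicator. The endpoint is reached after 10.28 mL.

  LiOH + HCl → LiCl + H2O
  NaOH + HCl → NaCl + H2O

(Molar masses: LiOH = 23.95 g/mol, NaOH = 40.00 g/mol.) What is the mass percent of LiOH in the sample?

32.12 %

n(HCl) = 0.01028 × 0.5825 = 5.988 × 10^-3 mol
Let x = n(LiOH), y = n(NaOH).
Titrant: 1x + 1y = 5.988 × 10^-3;  mass: 23.95x + 40.00y = 0.1971
Solving, x = 2.643 × 10^-3 mol, y = 3.345 × 10^-3 mol
mass of LiOH = 2.643 × 10^-3 × 23.95 = 0.06331 g
% LiOH = 0.06331 / 0.1971 × 100 = 32.12 %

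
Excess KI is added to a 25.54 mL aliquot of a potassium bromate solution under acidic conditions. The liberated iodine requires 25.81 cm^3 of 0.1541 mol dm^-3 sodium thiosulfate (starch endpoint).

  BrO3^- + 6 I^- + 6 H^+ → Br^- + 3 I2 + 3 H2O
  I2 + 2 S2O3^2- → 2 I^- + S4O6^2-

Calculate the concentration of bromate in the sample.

0.02595 mol/L

n(S2O3^2-) = 0.02581 × 0.1541 = 3.977 × 10^-3 mol
n(I2) = n(S2O3^2-)/2 = 1.989 × 10^-3 mol
From the 1:3 ratio, n(BrO3^-) in the aliquot = 1/3 × 1.989 × 10^-3 = 6.629 × 10^-4 mol
[BrO3^-] = 6.629 × 10^-4 / 0.02554 = 0.02595 mol/L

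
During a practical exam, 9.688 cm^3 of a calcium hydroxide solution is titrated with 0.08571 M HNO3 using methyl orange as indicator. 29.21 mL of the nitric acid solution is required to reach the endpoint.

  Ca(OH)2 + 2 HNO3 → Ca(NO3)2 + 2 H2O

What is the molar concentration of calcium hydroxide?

0.1292 M

n(HNO3) = 0.02921 L × 0.08571 mol/L = 2.504 × 10^-3 mol
From the 1:2 mole ratio, n(Ca(OH)2) = 1/2 × 2.504 × 10^-3 = 1.252 × 10^-3 mol
[Ca(OH)2] = 1.252 × 10^-3 mol / 0.009688 L = 0.1292 mol/L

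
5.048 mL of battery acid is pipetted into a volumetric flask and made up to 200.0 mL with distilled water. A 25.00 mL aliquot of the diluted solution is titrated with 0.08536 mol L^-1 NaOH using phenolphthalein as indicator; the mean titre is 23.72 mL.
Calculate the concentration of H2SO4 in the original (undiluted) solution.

1.604 mol/L

H2SO4 + 2 NaOH → Na2SO4 + 2 H2O
n(NaOH) = 0.02372 × 0.08536 = 2.025 × 10^-3 mol
From the 1:2 ratio, n(H2SO4) in the aliquot = 1/2 × 2.025 × 10^-3 = 1.012 × 10^-3 mol
[H2SO4]_dilute = 1.012 × 10^-3 / 0.02500 = 0.04049 mol/L
Dilution factor = 200.0 / 5.048 = 39.62
[H2SO4]_stock = 0.04049 × 39.62 = 1.604 mol/L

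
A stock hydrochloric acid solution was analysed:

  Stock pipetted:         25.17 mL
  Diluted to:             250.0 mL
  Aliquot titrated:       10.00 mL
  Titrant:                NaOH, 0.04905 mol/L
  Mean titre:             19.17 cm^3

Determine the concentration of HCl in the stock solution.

HCl + NaOH → NaCl + H2O
n(NaOH) = 0.01917 × 0.04905 = 9.403 × 10^-4 mol
n(HCl) in the aliquot = 9.403 × 10^-4 mol (1:1 ratio)
[HCl]_dilute = 9.403 × 10^-4 / 0.01000 = 0.09403 mol/L
Dilution factor = 250.0 / 25.17 = 9.932
[HCl]_stock = 0.09403 × 9.932 = 0.9339 mol/L

0.9339 mol/L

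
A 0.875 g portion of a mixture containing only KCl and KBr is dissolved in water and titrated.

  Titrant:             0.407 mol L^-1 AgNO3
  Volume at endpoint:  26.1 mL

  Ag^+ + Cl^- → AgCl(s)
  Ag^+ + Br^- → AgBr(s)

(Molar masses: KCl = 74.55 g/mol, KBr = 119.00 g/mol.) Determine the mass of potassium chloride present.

0.653 g

n(AgNO3) = 0.0261 × 0.407 = 0.0106 mol
Let x = n(KCl), y = n(KBr).
Titrant: 1x + 1y = 0.0106;  mass: 74.55x + 119.00y = 0.875
Solving, x = 8.75 × 10^-3 mol, y = 1.87 × 10^-3 mol
mass of KCl = 8.75 × 10^-3 × 74.55 = 0.653 g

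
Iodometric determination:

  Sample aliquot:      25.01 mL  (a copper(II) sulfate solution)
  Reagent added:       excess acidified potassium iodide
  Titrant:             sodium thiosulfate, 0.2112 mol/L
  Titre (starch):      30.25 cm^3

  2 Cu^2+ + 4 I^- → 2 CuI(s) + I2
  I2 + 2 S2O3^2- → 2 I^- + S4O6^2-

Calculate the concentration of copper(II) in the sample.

0.2554 mol/L

n(S2O3^2-) = 0.03025 × 0.2112 = 6.389 × 10^-3 mol
n(I2) = n(S2O3^2-)/2 = 3.194 × 10^-3 mol
From the 2:1 ratio, n(Cu2+) in the aliquot = 2/1 × 3.194 × 10^-3 = 6.389 × 10^-3 mol
[Cu2+] = 6.389 × 10^-3 / 0.02501 = 0.2554 mol/L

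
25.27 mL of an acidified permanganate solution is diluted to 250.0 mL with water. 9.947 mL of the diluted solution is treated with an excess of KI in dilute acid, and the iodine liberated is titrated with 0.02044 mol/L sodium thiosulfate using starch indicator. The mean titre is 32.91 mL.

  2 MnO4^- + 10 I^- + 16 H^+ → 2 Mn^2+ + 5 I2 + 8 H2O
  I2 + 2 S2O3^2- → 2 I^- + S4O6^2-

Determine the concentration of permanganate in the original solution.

n(S2O3^2-) = 0.03291 × 0.02044 = 6.727 × 10^-4 mol
n(I2) = n(S2O3^2-)/2 = 3.363 × 10^-4 mol
From the 2:5 ratio, n(MnO4^-) in the aliquot = 2/5 × 3.363 × 10^-4 = 1.345 × 10^-4 mol
[MnO4^-]_dilute = 1.345 × 10^-4 / 0.009947 = 0.01353 mol/L
[MnO4^-]_original = 0.01353 × 250.0/25.27 = 0.1338 mol/L

0.1338 mol/L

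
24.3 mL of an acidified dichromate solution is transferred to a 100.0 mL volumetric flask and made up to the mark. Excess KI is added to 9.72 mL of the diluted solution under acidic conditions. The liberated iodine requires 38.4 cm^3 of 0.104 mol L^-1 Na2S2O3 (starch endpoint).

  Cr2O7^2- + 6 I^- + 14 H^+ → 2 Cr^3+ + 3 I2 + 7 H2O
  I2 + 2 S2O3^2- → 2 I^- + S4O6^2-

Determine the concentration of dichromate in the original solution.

n(S2O3^2-) = 0.0384 × 0.104 = 3.99 × 10^-3 mol
n(I2) = n(S2O3^2-)/2 = 2.00 × 10^-3 mol
From the 1:3 ratio, n(Cr2O7^2-) in the aliquot = 1/3 × 2.00 × 10^-3 = 6.66 × 10^-4 mol
[Cr2O7^2-]_dilute = 6.66 × 10^-4 / 0.00972 = 0.0685 mol/L
[Cr2O7^2-]_original = 0.0685 × 100.0/24.3 = 0.282 mol/L

0.282 mol/L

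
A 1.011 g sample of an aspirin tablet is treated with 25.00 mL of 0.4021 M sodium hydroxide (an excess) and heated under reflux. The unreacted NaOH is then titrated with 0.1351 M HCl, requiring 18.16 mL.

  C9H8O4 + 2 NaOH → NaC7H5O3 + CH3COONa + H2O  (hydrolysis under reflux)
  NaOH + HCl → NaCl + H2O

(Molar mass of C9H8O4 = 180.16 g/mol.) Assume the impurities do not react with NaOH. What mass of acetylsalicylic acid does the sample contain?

0.6845 g

n(NaOH) added = 0.02500 × 0.4021 = 0.01005 mol
n(HCl) used in back-titration = 0.01816 × 0.1351 = 2.453 × 10^-3 mol
n(NaOH) left over = 2.453 × 10^-3 mol (1:1 ratio)
n(NaOH) consumed by analyte = 0.01005 − 2.453 × 10^-3 = 7.599 × 10^-3 mol
From the 1:2 ratio, n(C9H8O4) = 1/2 × 7.599 × 10^-3 = 3.800 × 10^-3 mol
mass of C9H8O4 = 3.800 × 10^-3 × 180.16 = 0.6845 g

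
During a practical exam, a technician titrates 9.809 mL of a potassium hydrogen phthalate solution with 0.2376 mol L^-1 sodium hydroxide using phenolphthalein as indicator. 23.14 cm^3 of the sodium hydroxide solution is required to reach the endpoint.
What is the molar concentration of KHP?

KHC8H4O4 + NaOH → KNaC8H4O4 + H2O
n(NaOH) = 0.02314 L × 0.2376 mol/L = 5.498 × 10^-3 mol
n(KHC8H4O4) = 5.498 × 10^-3 mol (1:1 mole ratio)
[KHC8H4O4] = 5.498 × 10^-3 mol / 0.009809 L = 0.5605 mol/L

0.5605 mol/L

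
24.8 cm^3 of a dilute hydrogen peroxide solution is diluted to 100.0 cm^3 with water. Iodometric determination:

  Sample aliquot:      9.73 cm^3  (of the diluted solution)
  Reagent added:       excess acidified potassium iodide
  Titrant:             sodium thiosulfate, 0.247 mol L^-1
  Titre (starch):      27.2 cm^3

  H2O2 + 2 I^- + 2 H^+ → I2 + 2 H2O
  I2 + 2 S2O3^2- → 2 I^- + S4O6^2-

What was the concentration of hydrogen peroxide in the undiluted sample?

1.39 mol/L

n(S2O3^2-) = 0.0272 × 0.247 = 6.72 × 10^-3 mol
n(I2) = n(S2O3^2-)/2 = 3.36 × 10^-3 mol
n(H2O2) in the aliquot = 3.36 × 10^-3 mol (1:1 ratio)
[H2O2]_dilute = 3.36 × 10^-3 / 0.00973 = 0.345 mol/L
[H2O2]_original = 0.345 × 100.0/24.8 = 1.39 mol/L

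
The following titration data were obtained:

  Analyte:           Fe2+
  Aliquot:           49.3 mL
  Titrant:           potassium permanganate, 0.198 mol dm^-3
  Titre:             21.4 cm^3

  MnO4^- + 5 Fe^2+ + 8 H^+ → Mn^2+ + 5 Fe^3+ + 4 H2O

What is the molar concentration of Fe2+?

0.430 mol/L

n(KMnO4) = 0.0214 L × 0.198 mol/L = 4.24 × 10^-3 mol
From the 5:1 mole ratio, n(Fe2+) = 5/1 × 4.24 × 10^-3 = 0.0212 mol
[Fe2+] = 0.0212 mol / 0.0493 L = 0.430 mol/L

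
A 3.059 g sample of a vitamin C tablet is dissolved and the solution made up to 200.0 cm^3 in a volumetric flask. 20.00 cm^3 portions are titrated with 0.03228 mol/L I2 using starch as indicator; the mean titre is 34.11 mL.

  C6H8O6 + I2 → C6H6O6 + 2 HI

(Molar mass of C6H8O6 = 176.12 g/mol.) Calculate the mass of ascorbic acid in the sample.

1.939 g

n(I2) per titration = 0.03411 × 0.03228 = 1.101 × 10^-3 mol
n(C6H8O6) in each aliquot = 1.101 × 10^-3 mol (1:1 ratio)
n(C6H8O6) in the whole flask = 1.101 × 10^-3 × 200.0/20.00 = 0.01101 mol
mass of C6H8O6 = 0.01101 × 176.12 = 1.939 g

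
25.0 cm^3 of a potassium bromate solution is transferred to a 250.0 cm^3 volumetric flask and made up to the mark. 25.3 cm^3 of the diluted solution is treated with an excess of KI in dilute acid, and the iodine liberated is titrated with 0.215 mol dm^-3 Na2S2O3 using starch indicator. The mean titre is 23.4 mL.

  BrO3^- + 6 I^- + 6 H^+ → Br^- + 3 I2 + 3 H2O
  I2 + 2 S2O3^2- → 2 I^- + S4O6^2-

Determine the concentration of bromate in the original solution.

0.331 mol/L

n(S2O3^2-) = 0.0234 × 0.215 = 5.03 × 10^-3 mol
n(I2) = n(S2O3^2-)/2 = 2.52 × 10^-3 mol
From the 1:3 ratio, n(BrO3^-) in the aliquot = 1/3 × 2.52 × 10^-3 = 8.38 × 10^-4 mol
[BrO3^-]_dilute = 8.38 × 10^-4 / 0.0253 = 0.0331 mol/L
[BrO3^-]_original = 0.0331 × 250.0/25.0 = 0.331 mol/L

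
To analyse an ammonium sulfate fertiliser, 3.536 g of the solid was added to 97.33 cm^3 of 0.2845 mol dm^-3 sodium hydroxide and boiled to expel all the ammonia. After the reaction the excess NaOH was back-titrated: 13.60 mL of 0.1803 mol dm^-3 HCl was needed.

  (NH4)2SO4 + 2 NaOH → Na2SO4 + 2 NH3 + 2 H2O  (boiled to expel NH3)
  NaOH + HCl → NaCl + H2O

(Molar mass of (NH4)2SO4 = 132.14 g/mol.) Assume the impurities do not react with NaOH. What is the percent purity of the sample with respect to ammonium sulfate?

n(NaOH) added = 0.09733 × 0.2845 = 0.02769 mol
n(HCl) used in back-titration = 0.01360 × 0.1803 = 2.452 × 10^-3 mol
n(NaOH) left over = 2.452 × 10^-3 mol (1:1 ratio)
n(NaOH) consumed by analyte = 0.02769 − 2.452 × 10^-3 = 0.02524 mol
From the 1:2 ratio, n((NH4)2SO4) = 1/2 × 0.02524 = 0.01262 mol
mass of (NH4)2SO4 = 0.01262 × 132.14 = 1.667 g
% (NH4)2SO4 = 1.667 / 3.536 × 100 = 47.16 %

47.16 %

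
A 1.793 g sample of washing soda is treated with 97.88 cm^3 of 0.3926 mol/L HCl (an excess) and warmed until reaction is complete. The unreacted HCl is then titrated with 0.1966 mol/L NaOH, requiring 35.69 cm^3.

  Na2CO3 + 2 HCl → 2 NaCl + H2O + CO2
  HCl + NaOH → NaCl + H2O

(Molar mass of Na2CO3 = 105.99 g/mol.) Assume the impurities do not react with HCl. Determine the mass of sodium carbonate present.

n(HCl) added = 0.09788 × 0.3926 = 0.03843 mol
n(NaOH) used in back-titration = 0.03569 × 0.1966 = 7.017 × 10^-3 mol
n(HCl) left over = 7.017 × 10^-3 mol (1:1 ratio)
n(HCl) consumed by analyte = 0.03843 − 7.017 × 10^-3 = 0.03141 mol
From the 1:2 ratio, n(Na2CO3) = 1/2 × 0.03141 = 0.01571 mol
mass of Na2CO3 = 0.01571 × 105.99 = 1.665 g

1.665 g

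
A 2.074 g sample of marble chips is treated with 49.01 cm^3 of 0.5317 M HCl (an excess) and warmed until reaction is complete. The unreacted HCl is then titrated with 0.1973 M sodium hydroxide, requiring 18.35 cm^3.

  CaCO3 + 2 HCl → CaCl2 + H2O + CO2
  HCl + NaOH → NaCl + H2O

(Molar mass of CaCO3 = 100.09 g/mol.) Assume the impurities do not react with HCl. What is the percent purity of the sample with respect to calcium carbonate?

54.14 %

n(HCl) added = 0.04901 × 0.5317 = 0.02606 mol
n(NaOH) used in back-titration = 0.01835 × 0.1973 = 3.620 × 10^-3 mol
n(HCl) left over = 3.620 × 10^-3 mol (1:1 ratio)
n(HCl) consumed by analyte = 0.02606 − 3.620 × 10^-3 = 0.02244 mol
From the 1:2 ratio, n(CaCO3) = 1/2 × 0.02244 = 0.01122 mol
mass of CaCO3 = 0.01122 × 100.09 = 1.123 g
% CaCO3 = 1.123 / 2.074 × 100 = 54.14 %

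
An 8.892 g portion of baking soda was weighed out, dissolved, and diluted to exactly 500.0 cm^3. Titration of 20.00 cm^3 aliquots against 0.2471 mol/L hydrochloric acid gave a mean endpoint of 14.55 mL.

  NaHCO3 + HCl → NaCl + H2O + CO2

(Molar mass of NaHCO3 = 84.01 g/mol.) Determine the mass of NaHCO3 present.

n(HCl) per titration = 0.01455 × 0.2471 = 3.595 × 10^-3 mol
n(NaHCO3) in each aliquot = 3.595 × 10^-3 mol (1:1 ratio)
n(NaHCO3) in the whole flask = 3.595 × 10^-3 × 500.0/20.00 = 0.08988 mol
mass of NaHCO3 = 0.08988 × 84.01 = 7.551 g

7.551 g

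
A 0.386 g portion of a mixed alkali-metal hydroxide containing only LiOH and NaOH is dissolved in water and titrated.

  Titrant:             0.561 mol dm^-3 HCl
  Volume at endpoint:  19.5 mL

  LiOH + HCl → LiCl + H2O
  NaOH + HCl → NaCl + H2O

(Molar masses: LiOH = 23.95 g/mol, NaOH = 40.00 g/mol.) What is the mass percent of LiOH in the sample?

n(HCl) = 0.0195 × 0.561 = 0.0109 mol
Let x = n(LiOH), y = n(NaOH).
Titrant: 1x + 1y = 0.0109;  mass: 23.95x + 40.00y = 0.386
Solving, x = 3.21 × 10^-3 mol, y = 7.73 × 10^-3 mol
mass of LiOH = 3.21 × 10^-3 × 23.95 = 0.0770 g
% LiOH = 0.0770 / 0.386 × 100 = 19.9 %

19.9 %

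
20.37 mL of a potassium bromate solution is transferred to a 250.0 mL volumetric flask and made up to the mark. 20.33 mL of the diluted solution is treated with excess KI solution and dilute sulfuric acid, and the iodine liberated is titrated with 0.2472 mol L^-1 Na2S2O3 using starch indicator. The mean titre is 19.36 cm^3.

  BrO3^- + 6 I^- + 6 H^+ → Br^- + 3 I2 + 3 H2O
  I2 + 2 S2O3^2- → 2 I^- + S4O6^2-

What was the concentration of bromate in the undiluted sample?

n(S2O3^2-) = 0.01936 × 0.2472 = 4.786 × 10^-3 mol
n(I2) = n(S2O3^2-)/2 = 2.393 × 10^-3 mol
From the 1:3 ratio, n(BrO3^-) in the aliquot = 1/3 × 2.393 × 10^-3 = 7.976 × 10^-4 mol
[BrO3^-]_dilute = 7.976 × 10^-4 / 0.02033 = 0.03923 mol/L
[BrO3^-]_original = 0.03923 × 250.0/20.37 = 0.4815 mol/L

0.4815 mol/L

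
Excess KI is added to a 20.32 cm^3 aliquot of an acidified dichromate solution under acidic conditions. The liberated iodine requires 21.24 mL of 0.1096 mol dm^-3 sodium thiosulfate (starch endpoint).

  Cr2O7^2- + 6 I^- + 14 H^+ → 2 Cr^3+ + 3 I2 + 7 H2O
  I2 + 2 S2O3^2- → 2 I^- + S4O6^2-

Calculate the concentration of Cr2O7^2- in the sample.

n(S2O3^2-) = 0.02124 × 0.1096 = 2.328 × 10^-3 mol
n(I2) = n(S2O3^2-)/2 = 1.164 × 10^-3 mol
From the 1:3 ratio, n(Cr2O7^2-) in the aliquot = 1/3 × 1.164 × 10^-3 = 3.880 × 10^-4 mol
[Cr2O7^2-] = 3.880 × 10^-4 / 0.02032 = 0.01909 mol/L

0.01909 mol/L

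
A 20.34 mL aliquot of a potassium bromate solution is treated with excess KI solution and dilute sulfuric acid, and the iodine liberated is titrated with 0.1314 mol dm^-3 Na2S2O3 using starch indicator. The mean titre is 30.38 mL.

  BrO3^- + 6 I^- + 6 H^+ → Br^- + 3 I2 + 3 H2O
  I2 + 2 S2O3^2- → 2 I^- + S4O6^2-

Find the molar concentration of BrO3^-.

n(S2O3^2-) = 0.03038 × 0.1314 = 3.992 × 10^-3 mol
n(I2) = n(S2O3^2-)/2 = 1.996 × 10^-3 mol
From the 1:3 ratio, n(BrO3^-) in the aliquot = 1/3 × 1.996 × 10^-3 = 6.653 × 10^-4 mol
[BrO3^-] = 6.653 × 10^-4 / 0.02034 = 0.03271 mol/L

0.03271 mol/L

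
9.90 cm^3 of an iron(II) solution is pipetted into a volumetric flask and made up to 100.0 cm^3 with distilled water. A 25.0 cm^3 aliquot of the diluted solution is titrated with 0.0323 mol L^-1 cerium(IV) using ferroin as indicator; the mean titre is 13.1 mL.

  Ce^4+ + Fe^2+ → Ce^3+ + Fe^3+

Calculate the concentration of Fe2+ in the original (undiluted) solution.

0.171 mol/L

n(Ce4+) = 0.0131 × 0.0323 = 4.23 × 10^-4 mol
n(Fe2+) in the aliquot = 4.23 × 10^-4 mol (1:1 ratio)
[Fe2+]_dilute = 4.23 × 10^-4 / 0.0250 = 0.0169 mol/L
Dilution factor = 100.0 / 9.90 = 10.10
[Fe2+]_stock = 0.0169 × 10.10 = 0.171 mol/L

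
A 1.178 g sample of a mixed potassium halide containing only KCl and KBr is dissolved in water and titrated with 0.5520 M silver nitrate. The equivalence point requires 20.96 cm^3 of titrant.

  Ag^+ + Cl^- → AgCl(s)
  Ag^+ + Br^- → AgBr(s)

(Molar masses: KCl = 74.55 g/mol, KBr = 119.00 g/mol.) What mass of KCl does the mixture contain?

n(AgNO3) = 0.02096 × 0.5520 = 0.01157 mol
Let x = n(KCl), y = n(KBr).
Titrant: 1x + 1y = 0.01157;  mass: 74.55x + 119.00y = 1.178
Solving, x = 4.473 × 10^-3 mol, y = 7.097 × 10^-3 mol
mass of KCl = 4.473 × 10^-3 × 74.55 = 0.3335 g

0.3335 g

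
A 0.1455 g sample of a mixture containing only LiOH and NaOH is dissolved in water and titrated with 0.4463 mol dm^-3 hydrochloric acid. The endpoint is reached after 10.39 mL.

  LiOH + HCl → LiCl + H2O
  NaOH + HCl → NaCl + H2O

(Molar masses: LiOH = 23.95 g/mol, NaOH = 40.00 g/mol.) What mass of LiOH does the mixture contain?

0.05966 g

n(HCl) = 0.01039 × 0.4463 = 4.637 × 10^-3 mol
Let x = n(LiOH), y = n(NaOH).
Titrant: 1x + 1y = 4.637 × 10^-3;  mass: 23.95x + 40.00y = 0.1455
Solving, x = 2.491 × 10^-3 mol, y = 2.146 × 10^-3 mol
mass of LiOH = 2.491 × 10^-3 × 23.95 = 0.05966 g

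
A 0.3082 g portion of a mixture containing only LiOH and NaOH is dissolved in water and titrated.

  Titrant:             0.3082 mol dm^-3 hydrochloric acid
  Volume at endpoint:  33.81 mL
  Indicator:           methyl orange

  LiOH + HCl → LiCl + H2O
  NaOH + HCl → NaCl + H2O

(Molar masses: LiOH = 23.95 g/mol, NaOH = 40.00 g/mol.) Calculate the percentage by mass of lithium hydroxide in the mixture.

52.59 %

n(HCl) = 0.03381 × 0.3082 = 0.01042 mol
Let x = n(LiOH), y = n(NaOH).
Titrant: 1x + 1y = 0.01042;  mass: 23.95x + 40.00y = 0.3082
Solving, x = 6.767 × 10^-3 mol, y = 3.653 × 10^-3 mol
mass of LiOH = 6.767 × 10^-3 × 23.95 = 0.1621 g
% LiOH = 0.1621 / 0.3082 × 100 = 52.59 %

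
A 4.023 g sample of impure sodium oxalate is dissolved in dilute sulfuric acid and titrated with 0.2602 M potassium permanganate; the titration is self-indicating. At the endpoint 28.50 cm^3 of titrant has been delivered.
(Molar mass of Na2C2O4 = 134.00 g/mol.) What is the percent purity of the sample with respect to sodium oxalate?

61.75 %

2 MnO4^- + 5 C2O4^2- + 16 H^+ → 2 Mn^2+ + 10 CO2 + 8 H2O
n(KMnO4) = 0.02850 L × 0.2602 mol/L = 7.416 × 10^-3 mol
From the 5:2 ratio, n(Na2C2O4) = 5/2 × 7.416 × 10^-3 = 0.01854 mol
mass of Na2C2O4 = 0.01854 × 134.00 g/mol = 2.484 g
% Na2C2O4 = 2.484 / 4.023 × 100 = 61.75 %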